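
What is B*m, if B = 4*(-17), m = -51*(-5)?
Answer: -17340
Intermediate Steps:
m = 255
B = -68
B*m = -68*255 = -17340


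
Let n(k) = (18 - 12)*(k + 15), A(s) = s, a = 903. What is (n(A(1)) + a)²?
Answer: 998001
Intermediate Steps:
n(k) = 90 + 6*k (n(k) = 6*(15 + k) = 90 + 6*k)
(n(A(1)) + a)² = ((90 + 6*1) + 903)² = ((90 + 6) + 903)² = (96 + 903)² = 999² = 998001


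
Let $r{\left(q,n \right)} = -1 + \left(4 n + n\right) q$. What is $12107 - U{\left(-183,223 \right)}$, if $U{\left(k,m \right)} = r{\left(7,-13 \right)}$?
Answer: $12563$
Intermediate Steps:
$r{\left(q,n \right)} = -1 + 5 n q$
$U{\left(k,m \right)} = -456$ ($U{\left(k,m \right)} = -1 + 5 \left(-13\right) 7 = -1 - 455 = -456$)
$12107 - U{\left(-183,223 \right)} = 12107 - -456 = 12107 + 456 = 12563$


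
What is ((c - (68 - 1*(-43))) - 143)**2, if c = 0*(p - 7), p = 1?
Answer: 64516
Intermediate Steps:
c = 0 (c = 0*(1 - 7) = 0*(-6) = 0)
((c - (68 - 1*(-43))) - 143)**2 = ((0 - (68 - 1*(-43))) - 143)**2 = ((0 - (68 + 43)) - 143)**2 = ((0 - 1*111) - 143)**2 = ((0 - 111) - 143)**2 = (-111 - 143)**2 = (-254)**2 = 64516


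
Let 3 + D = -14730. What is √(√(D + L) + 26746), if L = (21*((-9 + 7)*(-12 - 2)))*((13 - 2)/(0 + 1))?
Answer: √(26746 + I*√8265) ≈ 163.54 + 0.278*I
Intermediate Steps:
D = -14733 (D = -3 - 14730 = -14733)
L = 6468 (L = (21*(-2*(-14)))*(11/1) = (21*28)*(11*1) = 588*11 = 6468)
√(√(D + L) + 26746) = √(√(-14733 + 6468) + 26746) = √(√(-8265) + 26746) = √(I*√8265 + 26746) = √(26746 + I*√8265)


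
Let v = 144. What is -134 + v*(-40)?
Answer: -5894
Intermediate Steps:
-134 + v*(-40) = -134 + 144*(-40) = -134 - 5760 = -5894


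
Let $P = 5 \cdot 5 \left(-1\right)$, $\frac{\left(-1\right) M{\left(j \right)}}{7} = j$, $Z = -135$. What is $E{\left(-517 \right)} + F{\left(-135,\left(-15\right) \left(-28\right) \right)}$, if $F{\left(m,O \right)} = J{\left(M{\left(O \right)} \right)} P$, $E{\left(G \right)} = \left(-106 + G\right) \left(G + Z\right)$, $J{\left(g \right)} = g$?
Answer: $479696$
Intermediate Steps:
$M{\left(j \right)} = - 7 j$
$E{\left(G \right)} = \left(-135 + G\right) \left(-106 + G\right)$ ($E{\left(G \right)} = \left(-106 + G\right) \left(G - 135\right) = \left(-106 + G\right) \left(-135 + G\right) = \left(-135 + G\right) \left(-106 + G\right)$)
$P = -25$ ($P = 25 \left(-1\right) = -25$)
$F{\left(m,O \right)} = 175 O$ ($F{\left(m,O \right)} = - 7 O \left(-25\right) = 175 O$)
$E{\left(-517 \right)} + F{\left(-135,\left(-15\right) \left(-28\right) \right)} = \left(14310 + \left(-517\right)^{2} - -124597\right) + 175 \left(\left(-15\right) \left(-28\right)\right) = \left(14310 + 267289 + 124597\right) + 175 \cdot 420 = 406196 + 73500 = 479696$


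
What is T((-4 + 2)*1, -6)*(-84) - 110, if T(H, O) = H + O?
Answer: 562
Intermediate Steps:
T((-4 + 2)*1, -6)*(-84) - 110 = ((-4 + 2)*1 - 6)*(-84) - 110 = (-2*1 - 6)*(-84) - 110 = (-2 - 6)*(-84) - 110 = -8*(-84) - 110 = 672 - 110 = 562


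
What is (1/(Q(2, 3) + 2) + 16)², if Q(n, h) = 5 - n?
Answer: 6561/25 ≈ 262.44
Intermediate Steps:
(1/(Q(2, 3) + 2) + 16)² = (1/((5 - 1*2) + 2) + 16)² = (1/((5 - 2) + 2) + 16)² = (1/(3 + 2) + 16)² = (1/5 + 16)² = (⅕ + 16)² = (81/5)² = 6561/25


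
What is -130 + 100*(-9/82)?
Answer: -5780/41 ≈ -140.98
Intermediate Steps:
-130 + 100*(-9/82) = -130 - 450/41 = -5780/41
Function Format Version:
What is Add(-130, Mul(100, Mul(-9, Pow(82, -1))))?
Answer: Rational(-5780, 41) ≈ -140.98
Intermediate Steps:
Add(-130, Mul(100, Mul(-9, Pow(82, -1)))) = Add(-130, Mul(100, Mul(-9, Rational(1, 82)))) = Add(-130, Mul(100, Rational(-9, 82))) = Add(-130, Rational(-450, 41)) = Rational(-5780, 41)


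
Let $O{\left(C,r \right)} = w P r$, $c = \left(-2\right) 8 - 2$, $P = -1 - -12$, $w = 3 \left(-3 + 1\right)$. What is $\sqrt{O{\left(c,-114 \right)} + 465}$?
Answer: $\sqrt{7989} \approx 89.381$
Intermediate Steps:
$w = -6$ ($w = 3 \left(-2\right) = -6$)
$P = 11$ ($P = -1 + 12 = 11$)
$c = -18$ ($c = -16 - 2 = -18$)
$O{\left(C,r \right)} = - 66 r$ ($O{\left(C,r \right)} = \left(-6\right) 11 r = - 66 r$)
$\sqrt{O{\left(c,-114 \right)} + 465} = \sqrt{\left(-66\right) \left(-114\right) + 465} = \sqrt{7524 + 465} = \sqrt{7989}$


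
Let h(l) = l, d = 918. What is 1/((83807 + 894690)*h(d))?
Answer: 1/898260246 ≈ 1.1133e-9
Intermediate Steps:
1/((83807 + 894690)*h(d)) = 1/((83807 + 894690)*918) = (1/918)/978497 = (1/978497)*(1/918) = 1/898260246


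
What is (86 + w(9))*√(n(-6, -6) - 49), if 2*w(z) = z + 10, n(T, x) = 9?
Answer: 191*I*√10 ≈ 604.0*I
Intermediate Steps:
w(z) = 5 + z/2 (w(z) = (z + 10)/2 = (10 + z)/2 = 5 + z/2)
(86 + w(9))*√(n(-6, -6) - 49) = (86 + (5 + (½)*9))*√(9 - 49) = (86 + (5 + 9/2))*√(-40) = (86 + 19/2)*(2*I*√10) = 191*(2*I*√10)/2 = 191*I*√10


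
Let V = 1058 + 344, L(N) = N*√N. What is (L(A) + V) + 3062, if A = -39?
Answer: 4464 - 39*I*√39 ≈ 4464.0 - 243.55*I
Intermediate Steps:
L(N) = N^(3/2)
V = 1402
(L(A) + V) + 3062 = ((-39)^(3/2) + 1402) + 3062 = (-39*I*√39 + 1402) + 3062 = (1402 - 39*I*√39) + 3062 = 4464 - 39*I*√39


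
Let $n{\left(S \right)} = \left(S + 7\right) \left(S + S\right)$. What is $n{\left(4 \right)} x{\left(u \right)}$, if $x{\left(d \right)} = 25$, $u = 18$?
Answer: $2200$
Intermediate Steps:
$n{\left(S \right)} = 2 S \left(7 + S\right)$ ($n{\left(S \right)} = \left(7 + S\right) 2 S = 2 S \left(7 + S\right)$)
$n{\left(4 \right)} x{\left(u \right)} = 2 \cdot 4 \left(7 + 4\right) 25 = 2 \cdot 4 \cdot 11 \cdot 25 = 88 \cdot 25 = 2200$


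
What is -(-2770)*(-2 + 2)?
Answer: 0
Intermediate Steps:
-(-2770)*(-2 + 2) = -(-2770)*0 = -1385*0 = 0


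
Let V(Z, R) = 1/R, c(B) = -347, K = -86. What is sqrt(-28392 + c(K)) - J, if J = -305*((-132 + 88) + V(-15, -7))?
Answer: -94245/7 + I*sqrt(28739) ≈ -13464.0 + 169.53*I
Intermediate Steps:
J = 94245/7 (J = -305*((-132 + 88) + 1/(-7)) = -305*(-44 - 1/7) = -305*(-309/7) = 94245/7 ≈ 13464.)
sqrt(-28392 + c(K)) - J = sqrt(-28392 - 347) - 1*94245/7 = sqrt(-28739) - 94245/7 = I*sqrt(28739) - 94245/7 = -94245/7 + I*sqrt(28739)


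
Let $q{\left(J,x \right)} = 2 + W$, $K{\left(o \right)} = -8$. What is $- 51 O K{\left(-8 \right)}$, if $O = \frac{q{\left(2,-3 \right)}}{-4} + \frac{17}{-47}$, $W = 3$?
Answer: $- \frac{30906}{47} \approx -657.57$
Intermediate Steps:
$q{\left(J,x \right)} = 5$ ($q{\left(J,x \right)} = 2 + 3 = 5$)
$O = - \frac{303}{188}$ ($O = \frac{5}{-4} + \frac{17}{-47} = 5 \left(- \frac{1}{4}\right) + 17 \left(- \frac{1}{47}\right) = - \frac{5}{4} - \frac{17}{47} = - \frac{303}{188} \approx -1.6117$)
$- 51 O K{\left(-8 \right)} = \left(-51\right) \left(- \frac{303}{188}\right) \left(-8\right) = \frac{15453}{188} \left(-8\right) = - \frac{30906}{47}$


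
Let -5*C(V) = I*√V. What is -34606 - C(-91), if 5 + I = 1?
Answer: -34606 - 4*I*√91/5 ≈ -34606.0 - 7.6315*I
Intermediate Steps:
I = -4 (I = -5 + 1 = -4)
C(V) = 4*√V/5 (C(V) = -(-4)*√V/5 = 4*√V/5)
-34606 - C(-91) = -34606 - 4*√(-91)/5 = -34606 - 4*I*√91/5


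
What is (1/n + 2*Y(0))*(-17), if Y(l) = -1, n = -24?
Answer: 833/24 ≈ 34.708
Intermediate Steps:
(1/n + 2*Y(0))*(-17) = (1/(-24) + 2*(-1))*(-17) = (-1/24 - 2)*(-17) = -49/24*(-17) = 833/24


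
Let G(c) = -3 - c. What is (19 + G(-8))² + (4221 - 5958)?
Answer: -1161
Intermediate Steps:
(19 + G(-8))² + (4221 - 5958) = (19 + (-3 - 1*(-8)))² + (4221 - 5958) = (19 + (-3 + 8))² - 1737 = (19 + 5)² - 1737 = 24² - 1737 = 576 - 1737 = -1161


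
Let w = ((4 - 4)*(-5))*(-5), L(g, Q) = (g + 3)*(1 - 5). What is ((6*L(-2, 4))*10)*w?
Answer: 0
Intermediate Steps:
L(g, Q) = -12 - 4*g (L(g, Q) = (3 + g)*(-4) = -12 - 4*g)
w = 0 (w = (0*(-5))*(-5) = 0*(-5) = 0)
((6*L(-2, 4))*10)*w = ((6*(-12 - 4*(-2)))*10)*0 = ((6*(-12 + 8))*10)*0 = ((6*(-4))*10)*0 = -24*10*0 = -240*0 = 0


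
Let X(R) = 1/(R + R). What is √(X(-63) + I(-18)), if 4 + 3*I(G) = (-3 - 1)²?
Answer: √7042/42 ≈ 1.9980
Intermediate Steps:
X(R) = 1/(2*R)
I(G) = 4 (I(G) = -4/3 + (-3 - 1)²/3 = -4/3 + (⅓)*(-4)² = -4/3 + (⅓)*16 = -4/3 + 16/3 = 4)
√(X(-63) + I(-18)) = √((½)/(-63) + 4) = √((½)*(-1/63) + 4) = √(-1/126 + 4) = √(503/126) = √7042/42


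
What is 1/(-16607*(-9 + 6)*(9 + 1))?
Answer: 1/498210 ≈ 2.0072e-6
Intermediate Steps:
1/(-16607*(-9 + 6)*(9 + 1)) = 1/(-(-49821)*10) = 1/(-16607*(-30)) = 1/498210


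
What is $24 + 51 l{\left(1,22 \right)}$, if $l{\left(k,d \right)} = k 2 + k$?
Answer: $177$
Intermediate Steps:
$l{\left(k,d \right)} = 3 k$ ($l{\left(k,d \right)} = 2 k + k = 3 k$)
$24 + 51 l{\left(1,22 \right)} = 24 + 51 \cdot 3 \cdot 1 = 24 + 51 \cdot 3 = 24 + 153 = 177$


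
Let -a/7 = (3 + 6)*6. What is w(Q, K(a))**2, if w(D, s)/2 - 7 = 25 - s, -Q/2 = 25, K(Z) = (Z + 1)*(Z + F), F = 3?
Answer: 79911374596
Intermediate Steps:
a = -378 (a = -7*(3 + 6)*6 = -63*6 = -7*54 = -378)
K(Z) = (1 + Z)*(3 + Z) (K(Z) = (Z + 1)*(Z + 3) = (1 + Z)*(3 + Z))
Q = -50 (Q = -2*25 = -50)
w(D, s) = 64 - 2*s (w(D, s) = 14 + 2*(25 - s) = 14 + (50 - 2*s) = 64 - 2*s)
w(Q, K(a))**2 = (64 - 2*(3 + (-378)**2 + 4*(-378)))**2 = (64 - 2*(3 + 142884 - 1512))**2 = (64 - 2*141375)**2 = (64 - 282750)**2 = (-282686)**2 = 79911374596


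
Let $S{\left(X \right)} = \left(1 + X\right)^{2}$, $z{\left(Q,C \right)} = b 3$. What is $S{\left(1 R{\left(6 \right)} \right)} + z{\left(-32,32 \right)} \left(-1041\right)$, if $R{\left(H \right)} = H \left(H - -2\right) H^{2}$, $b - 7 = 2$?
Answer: $2961334$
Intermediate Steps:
$b = 9$ ($b = 7 + 2 = 9$)
$R{\left(H \right)} = H^{3} \left(2 + H\right)$ ($R{\left(H \right)} = H \left(H + 2\right) H^{2} = H \left(2 + H\right) H^{2} = H^{3} \left(2 + H\right)$)
$z{\left(Q,C \right)} = 27$ ($z{\left(Q,C \right)} = 9 \cdot 3 = 27$)
$S{\left(1 R{\left(6 \right)} \right)} + z{\left(-32,32 \right)} \left(-1041\right) = \left(1 + 1 \cdot 6^{3} \left(2 + 6\right)\right)^{2} + 27 \left(-1041\right) = \left(1 + 1 \cdot 216 \cdot 8\right)^{2} - 28107 = \left(1 + 1 \cdot 1728\right)^{2} - 28107 = \left(1 + 1728\right)^{2} - 28107 = 1729^{2} - 28107 = 2989441 - 28107 = 2961334$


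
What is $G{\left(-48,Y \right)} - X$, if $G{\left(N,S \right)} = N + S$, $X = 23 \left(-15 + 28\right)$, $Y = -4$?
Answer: $-351$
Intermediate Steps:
$X = 299$ ($X = 23 \cdot 13 = 299$)
$G{\left(-48,Y \right)} - X = \left(-48 - 4\right) - 299 = -52 - 299 = -351$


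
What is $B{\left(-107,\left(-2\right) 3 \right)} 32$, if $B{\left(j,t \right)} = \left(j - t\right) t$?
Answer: $19392$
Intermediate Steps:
$B{\left(j,t \right)} = t \left(j - t\right)$
$B{\left(-107,\left(-2\right) 3 \right)} 32 = \left(-2\right) 3 \left(-107 - \left(-2\right) 3\right) 32 = - 6 \left(-107 - -6\right) 32 = - 6 \left(-107 + 6\right) 32 = \left(-6\right) \left(-101\right) 32 = 606 \cdot 32 = 19392$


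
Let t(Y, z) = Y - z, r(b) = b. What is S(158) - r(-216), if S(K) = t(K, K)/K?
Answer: 216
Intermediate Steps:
S(K) = 0 (S(K) = (K - K)/K = 0/K = 0)
S(158) - r(-216) = 0 - 1*(-216) = 0 + 216 = 216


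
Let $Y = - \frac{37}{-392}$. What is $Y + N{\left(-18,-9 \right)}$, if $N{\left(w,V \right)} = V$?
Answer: $- \frac{3491}{392} \approx -8.9056$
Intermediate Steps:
$Y = \frac{37}{392}$ ($Y = \left(-37\right) \left(- \frac{1}{392}\right) = \frac{37}{392} \approx 0.094388$)
$Y + N{\left(-18,-9 \right)} = \frac{37}{392} - 9 = - \frac{3491}{392}$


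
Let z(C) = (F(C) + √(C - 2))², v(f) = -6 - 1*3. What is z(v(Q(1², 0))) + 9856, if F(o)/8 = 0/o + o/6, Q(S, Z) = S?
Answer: 9989 - 24*I*√11 ≈ 9989.0 - 79.599*I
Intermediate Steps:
v(f) = -9 (v(f) = -6 - 3 = -9)
F(o) = 4*o/3 (F(o) = 8*(0/o + o/6) = 8*(0 + o*(⅙)) = 8*(0 + o/6) = 8*(o/6) = 4*o/3)
z(C) = (√(-2 + C) + 4*C/3)² (z(C) = (4*C/3 + √(C - 2))² = (4*C/3 + √(-2 + C))² = (√(-2 + C) + 4*C/3)²)
z(v(Q(1², 0))) + 9856 = (3*√(-2 - 9) + 4*(-9))²/9 + 9856 = (3*√(-11) - 36)²/9 + 9856 = (3*(I*√11) - 36)²/9 + 9856 = (3*I*√11 - 36)²/9 + 9856 = (-36 + 3*I*√11)²/9 + 9856 = 9856 + (-36 + 3*I*√11)²/9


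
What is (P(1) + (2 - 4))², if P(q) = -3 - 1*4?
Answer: 81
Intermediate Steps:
P(q) = -7 (P(q) = -3 - 4 = -7)
(P(1) + (2 - 4))² = (-7 + (2 - 4))² = (-7 - 2)² = (-9)² = 81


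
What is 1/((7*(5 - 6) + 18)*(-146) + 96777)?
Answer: 1/95171 ≈ 1.0507e-5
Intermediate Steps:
1/((7*(5 - 6) + 18)*(-146) + 96777) = 1/((7*(-1) + 18)*(-146) + 96777) = 1/((-7 + 18)*(-146) + 96777) = 1/(11*(-146) + 96777) = 1/(-1606 + 96777) = 1/95171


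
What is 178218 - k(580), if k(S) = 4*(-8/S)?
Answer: 25841618/145 ≈ 1.7822e+5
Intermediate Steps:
k(S) = -32/S
178218 - k(580) = 178218 - (-32)/580 = 178218 - 1*(-8/145) = 178218 + 8/145 = 25841618/145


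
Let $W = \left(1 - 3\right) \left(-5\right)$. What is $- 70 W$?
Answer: $-700$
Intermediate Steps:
$W = 10$ ($W = \left(-2\right) \left(-5\right) = 10$)
$- 70 W = \left(-70\right) 10 = -700$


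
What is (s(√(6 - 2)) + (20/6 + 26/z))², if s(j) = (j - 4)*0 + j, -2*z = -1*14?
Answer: 36100/441 ≈ 81.859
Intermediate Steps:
z = 7 (z = -(-1)*14/2 = -½*(-14) = 7)
s(j) = j (s(j) = (-4 + j)*0 + j = 0 + j = j)
(s(√(6 - 2)) + (20/6 + 26/z))² = (√(6 - 2) + (20/6 + 26/7))² = (√4 + (20*(⅙) + 26*(⅐)))² = (2 + (10/3 + 26/7))² = (2 + 148/21)² = (190/21)² = 36100/441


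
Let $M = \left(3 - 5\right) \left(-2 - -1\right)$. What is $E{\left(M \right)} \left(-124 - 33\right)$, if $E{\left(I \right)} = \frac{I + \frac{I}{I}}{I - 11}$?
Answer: $\frac{157}{3} \approx 52.333$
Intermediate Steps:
$M = 2$ ($M = - 2 \left(-2 + \left(-1 + 2\right)\right) = - 2 \left(-2 + 1\right) = \left(-2\right) \left(-1\right) = 2$)
$E{\left(I \right)} = \frac{1 + I}{-11 + I}$ ($E{\left(I \right)} = \frac{I + 1}{-11 + I} = \frac{1 + I}{-11 + I}$)
$E{\left(M \right)} \left(-124 - 33\right) = \frac{1 + 2}{-11 + 2} \left(-124 - 33\right) = \frac{1}{-9} \cdot 3 \left(-157\right) = \left(- \frac{1}{9}\right) 3 \left(-157\right) = \left(- \frac{1}{3}\right) \left(-157\right) = \frac{157}{3}$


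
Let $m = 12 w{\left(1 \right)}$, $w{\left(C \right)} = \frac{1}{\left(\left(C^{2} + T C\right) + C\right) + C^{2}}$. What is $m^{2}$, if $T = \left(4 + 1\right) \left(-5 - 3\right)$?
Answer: $\frac{144}{1369} \approx 0.10519$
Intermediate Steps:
$T = -40$ ($T = 5 \left(-8\right) = -40$)
$w{\left(C \right)} = \frac{1}{- 39 C + 2 C^{2}}$ ($w{\left(C \right)} = \frac{1}{\left(\left(C^{2} - 40 C\right) + C\right) + C^{2}} = \frac{1}{\left(C^{2} - 39 C\right) + C^{2}} = \frac{1}{- 39 C + 2 C^{2}}$)
$m = - \frac{12}{37}$ ($m = 12 \frac{1}{1 \left(-39 + 2 \cdot 1\right)} = 12 \cdot 1 \frac{1}{-39 + 2} = 12 \cdot 1 \frac{1}{-37} = 12 \cdot 1 \left(- \frac{1}{37}\right) = 12 \left(- \frac{1}{37}\right) = - \frac{12}{37} \approx -0.32432$)
$m^{2} = \left(- \frac{12}{37}\right)^{2} = \frac{144}{1369}$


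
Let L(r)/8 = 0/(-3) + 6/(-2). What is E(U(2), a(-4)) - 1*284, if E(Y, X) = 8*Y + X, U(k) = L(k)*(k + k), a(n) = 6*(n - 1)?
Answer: -1082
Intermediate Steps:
a(n) = -6 + 6*n (a(n) = 6*(-1 + n) = -6 + 6*n)
L(r) = -24 (L(r) = 8*(0/(-3) + 6/(-2)) = 8*(0*(-⅓) + 6*(-½)) = 8*(0 - 3) = 8*(-3) = -24)
U(k) = -48*k (U(k) = -24*(k + k) = -48*k)
E(Y, X) = X + 8*Y
E(U(2), a(-4)) - 1*284 = ((-6 + 6*(-4)) + 8*(-48*2)) - 1*284 = ((-6 - 24) + 8*(-96)) - 284 = (-30 - 768) - 284 = -798 - 284 = -1082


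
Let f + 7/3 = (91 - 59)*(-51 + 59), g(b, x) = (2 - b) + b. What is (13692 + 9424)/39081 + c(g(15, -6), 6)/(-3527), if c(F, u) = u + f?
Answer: 23794033/45946229 ≈ 0.51787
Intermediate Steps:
g(b, x) = 2
f = 761/3 (f = -7/3 + (91 - 59)*(-51 + 59) = -7/3 + 32*8 = -7/3 + 256 = 761/3 ≈ 253.67)
c(F, u) = 761/3 + u (c(F, u) = u + 761/3 = 761/3 + u)
(13692 + 9424)/39081 + c(g(15, -6), 6)/(-3527) = (13692 + 9424)/39081 + (761/3 + 6)/(-3527) = 23116*(1/39081) + (779/3)*(-1/3527) = 23116/39081 - 779/10581 = 23794033/45946229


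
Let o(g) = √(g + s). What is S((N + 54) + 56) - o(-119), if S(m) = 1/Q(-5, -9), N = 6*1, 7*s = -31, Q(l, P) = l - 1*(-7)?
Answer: ½ - 12*I*√42/7 ≈ 0.5 - 11.11*I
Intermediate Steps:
Q(l, P) = 7 + l (Q(l, P) = l + 7 = 7 + l)
s = -31/7 (s = (⅐)*(-31) = -31/7 ≈ -4.4286)
N = 6
S(m) = ½ (S(m) = 1/(7 - 5) = 1/2 = ½)
o(g) = √(-31/7 + g) (o(g) = √(g - 31/7) = √(-31/7 + g))
S((N + 54) + 56) - o(-119) = ½ - √(-217 + 49*(-119))/7 = ½ - √(-217 - 5831)/7 = ½ - √(-6048)/7 = ½ - 12*I*√42/7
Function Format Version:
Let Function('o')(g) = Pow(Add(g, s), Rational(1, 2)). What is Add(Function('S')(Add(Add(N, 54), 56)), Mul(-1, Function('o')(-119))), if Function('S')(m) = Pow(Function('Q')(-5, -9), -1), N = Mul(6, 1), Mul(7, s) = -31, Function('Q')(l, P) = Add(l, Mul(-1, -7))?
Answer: Add(Rational(1, 2), Mul(Rational(-12, 7), I, Pow(42, Rational(1, 2)))) ≈ Add(0.50000, Mul(-11.110, I))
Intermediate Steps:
Function('Q')(l, P) = Add(7, l) (Function('Q')(l, P) = Add(l, 7) = Add(7, l))
s = Rational(-31, 7) (s = Mul(Rational(1, 7), -31) = Rational(-31, 7) ≈ -4.4286)
N = 6
Function('S')(m) = Rational(1, 2) (Function('S')(m) = Pow(Add(7, -5), -1) = Pow(2, -1) = Rational(1, 2))
Function('o')(g) = Pow(Add(Rational(-31, 7), g), Rational(1, 2)) (Function('o')(g) = Pow(Add(g, Rational(-31, 7)), Rational(1, 2)) = Pow(Add(Rational(-31, 7), g), Rational(1, 2)))
Add(Function('S')(Add(Add(N, 54), 56)), Mul(-1, Function('o')(-119))) = Add(Rational(1, 2), Mul(-1, Mul(Rational(1, 7), Pow(Add(-217, Mul(49, -119)), Rational(1, 2))))) = Add(Rational(1, 2), Mul(-1, Mul(Rational(1, 7), Pow(Add(-217, -5831), Rational(1, 2))))) = Add(Rational(1, 2), Mul(-1, Mul(Rational(1, 7), Pow(-6048, Rational(1, 2))))) = Add(Rational(1, 2), Mul(-1, Mul(Rational(1, 7), Mul(12, I, Pow(42, Rational(1, 2)))))) = Add(Rational(1, 2), Mul(-1, Mul(Rational(12, 7), I, Pow(42, Rational(1, 2))))) = Add(Rational(1, 2), Mul(Rational(-12, 7), I, Pow(42, Rational(1, 2))))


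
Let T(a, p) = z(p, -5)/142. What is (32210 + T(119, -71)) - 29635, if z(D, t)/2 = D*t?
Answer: 2580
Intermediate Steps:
z(D, t) = 2*D*t (z(D, t) = 2*(D*t) = 2*D*t)
T(a, p) = -5*p/71 (T(a, p) = (2*p*(-5))/142 = -10*p*(1/142) = -5*p/71)
(32210 + T(119, -71)) - 29635 = (32210 - 5/71*(-71)) - 29635 = (32210 + 5) - 29635 = 32215 - 29635 = 2580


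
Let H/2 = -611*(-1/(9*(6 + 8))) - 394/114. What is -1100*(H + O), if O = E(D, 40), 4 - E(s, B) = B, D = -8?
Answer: 43732700/1197 ≈ 36535.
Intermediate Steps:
E(s, B) = 4 - B
O = -36 (O = 4 - 1*40 = 4 - 40 = -36)
H = 3335/1197 (H = 2*(-611*(-1/(9*(6 + 8))) - 394/114) = 2*(-611/(14*(-9)) - 394*1/114) = 2*(-611/(-126) - 197/57) = 2*(-611*(-1/126) - 197/57) = 2*(611/126 - 197/57) = 2*(3335/2394) = 3335/1197 ≈ 2.7861)
-1100*(H + O) = -1100*(3335/1197 - 36) = -1100*(-39757/1197) = 43732700/1197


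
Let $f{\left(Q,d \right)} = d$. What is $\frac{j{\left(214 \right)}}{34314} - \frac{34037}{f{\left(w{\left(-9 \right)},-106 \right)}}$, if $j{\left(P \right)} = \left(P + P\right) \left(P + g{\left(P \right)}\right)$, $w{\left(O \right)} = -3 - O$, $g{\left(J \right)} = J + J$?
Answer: $\frac{199511979}{606214} \approx 329.11$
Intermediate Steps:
$g{\left(J \right)} = 2 J$
$j{\left(P \right)} = 6 P^{2}$ ($j{\left(P \right)} = \left(P + P\right) \left(P + 2 P\right) = 2 P 3 P = 6 P^{2}$)
$\frac{j{\left(214 \right)}}{34314} - \frac{34037}{f{\left(w{\left(-9 \right)},-106 \right)}} = \frac{6 \cdot 214^{2}}{34314} - \frac{34037}{-106} = 6 \cdot 45796 \cdot \frac{1}{34314} - - \frac{34037}{106} = 274776 \cdot \frac{1}{34314} + \frac{34037}{106} = \frac{45796}{5719} + \frac{34037}{106} = \frac{199511979}{606214}$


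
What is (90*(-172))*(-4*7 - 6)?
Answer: 526320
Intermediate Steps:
(90*(-172))*(-4*7 - 6) = -15480*(-28 - 6) = -15480*(-34) = 526320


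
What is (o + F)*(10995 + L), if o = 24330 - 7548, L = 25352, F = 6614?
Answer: 850374412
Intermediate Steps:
o = 16782
(o + F)*(10995 + L) = (16782 + 6614)*(10995 + 25352) = 23396*36347 = 850374412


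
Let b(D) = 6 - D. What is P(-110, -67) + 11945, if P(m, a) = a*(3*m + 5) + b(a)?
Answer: 33793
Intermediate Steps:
P(m, a) = 6 - a + a*(5 + 3*m) (P(m, a) = a*(3*m + 5) + (6 - a) = a*(5 + 3*m) + (6 - a) = 6 - a + a*(5 + 3*m))
P(-110, -67) + 11945 = (6 + 4*(-67) + 3*(-67)*(-110)) + 11945 = (6 - 268 + 22110) + 11945 = 21848 + 11945 = 33793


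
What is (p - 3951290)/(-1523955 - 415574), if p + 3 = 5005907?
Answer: -1054614/1939529 ≈ -0.54375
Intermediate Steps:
p = 5005904 (p = -3 + 5005907 = 5005904)
(p - 3951290)/(-1523955 - 415574) = (5005904 - 3951290)/(-1523955 - 415574) = 1054614/(-1939529) = 1054614*(-1/1939529) = -1054614/1939529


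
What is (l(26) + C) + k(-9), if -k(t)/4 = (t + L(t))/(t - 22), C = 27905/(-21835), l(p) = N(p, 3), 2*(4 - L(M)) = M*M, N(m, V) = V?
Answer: -561674/135377 ≈ -4.1490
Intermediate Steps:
L(M) = 4 - M²/2 (L(M) = 4 - M*M/2 = 4 - M²/2)
l(p) = 3
C = -5581/4367 (C = 27905*(-1/21835) = -5581/4367 ≈ -1.2780)
k(t) = -4*(4 + t - t²/2)/(-22 + t) (k(t) = -4*(t + (4 - t²/2))/(t - 22) = -4*(4 + t - t²/2)/(-22 + t))
(l(26) + C) + k(-9) = (3 - 5581/4367) + 2*(-8 + (-9)² - 2*(-9))/(-22 - 9) = 7520/4367 + 2*(-8 + 81 + 18)/(-31) = 7520/4367 + 2*(-1/31)*91 = 7520/4367 - 182/31 = -561674/135377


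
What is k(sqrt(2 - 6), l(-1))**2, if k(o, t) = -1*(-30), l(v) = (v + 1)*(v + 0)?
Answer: 900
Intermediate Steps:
l(v) = v*(1 + v) (l(v) = (1 + v)*v = v*(1 + v))
k(o, t) = 30
k(sqrt(2 - 6), l(-1))**2 = 30**2 = 900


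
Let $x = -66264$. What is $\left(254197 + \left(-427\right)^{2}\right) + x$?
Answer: $370262$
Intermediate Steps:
$\left(254197 + \left(-427\right)^{2}\right) + x = \left(254197 + \left(-427\right)^{2}\right) - 66264 = \left(254197 + 182329\right) - 66264 = 436526 - 66264 = 370262$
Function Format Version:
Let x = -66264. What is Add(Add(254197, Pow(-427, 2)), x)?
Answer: 370262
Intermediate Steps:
Add(Add(254197, Pow(-427, 2)), x) = Add(Add(254197, Pow(-427, 2)), -66264) = Add(Add(254197, 182329), -66264) = Add(436526, -66264) = 370262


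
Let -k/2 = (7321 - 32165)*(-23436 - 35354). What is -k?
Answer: 2921157520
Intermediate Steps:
k = -2921157520 (k = -2*(7321 - 32165)*(-23436 - 35354) = -(-49688)*(-58790) = -2*1460578760 = -2921157520)
-k = -1*(-2921157520) = 2921157520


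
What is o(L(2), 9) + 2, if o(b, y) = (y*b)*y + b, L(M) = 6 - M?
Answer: 330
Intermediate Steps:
o(b, y) = b + b*y² (o(b, y) = (b*y)*y + b = b*y² + b = b + b*y²)
o(L(2), 9) + 2 = (6 - 1*2)*(1 + 9²) + 2 = (6 - 2)*(1 + 81) + 2 = 4*82 + 2 = 328 + 2 = 330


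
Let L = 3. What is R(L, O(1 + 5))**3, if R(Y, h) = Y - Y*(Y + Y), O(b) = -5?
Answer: -3375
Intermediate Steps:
R(Y, h) = Y - 2*Y**2 (R(Y, h) = Y - Y*2*Y = Y - 2*Y**2)
R(L, O(1 + 5))**3 = (3*(1 - 2*3))**3 = (3*(1 - 6))**3 = (3*(-5))**3 = (-15)**3 = -3375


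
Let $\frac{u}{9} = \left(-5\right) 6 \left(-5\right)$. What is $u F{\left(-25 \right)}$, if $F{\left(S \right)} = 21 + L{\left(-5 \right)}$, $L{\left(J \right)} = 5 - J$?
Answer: $41850$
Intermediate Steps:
$F{\left(S \right)} = 31$ ($F{\left(S \right)} = 21 + \left(5 - -5\right) = 21 + \left(5 + 5\right) = 21 + 10 = 31$)
$u = 1350$ ($u = 9 \left(-5\right) 6 \left(-5\right) = 9 \left(\left(-30\right) \left(-5\right)\right) = 9 \cdot 150 = 1350$)
$u F{\left(-25 \right)} = 1350 \cdot 31 = 41850$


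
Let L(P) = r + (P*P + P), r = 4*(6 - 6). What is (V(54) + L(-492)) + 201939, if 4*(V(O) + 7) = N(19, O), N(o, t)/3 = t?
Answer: 887089/2 ≈ 4.4354e+5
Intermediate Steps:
N(o, t) = 3*t
r = 0 (r = 4*0 = 0)
V(O) = -7 + 3*O/4 (V(O) = -7 + (3*O)/4 = -7 + 3*O/4)
L(P) = P + P² (L(P) = 0 + (P*P + P) = 0 + (P² + P) = 0 + (P + P²) = P + P²)
(V(54) + L(-492)) + 201939 = ((-7 + (¾)*54) - 492*(1 - 492)) + 201939 = ((-7 + 81/2) - 492*(-491)) + 201939 = (67/2 + 241572) + 201939 = 483211/2 + 201939 = 887089/2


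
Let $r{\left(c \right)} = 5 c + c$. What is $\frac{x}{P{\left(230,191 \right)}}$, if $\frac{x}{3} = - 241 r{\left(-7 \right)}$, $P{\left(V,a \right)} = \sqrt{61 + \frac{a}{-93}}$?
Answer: $\frac{15183 \sqrt{509826}}{2741} \approx 3955.1$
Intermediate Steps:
$r{\left(c \right)} = 6 c$
$P{\left(V,a \right)} = \sqrt{61 - \frac{a}{93}}$ ($P{\left(V,a \right)} = \sqrt{61 + a \left(- \frac{1}{93}\right)} = \sqrt{61 - \frac{a}{93}}$)
$x = 30366$ ($x = 3 \left(- 241 \cdot 6 \left(-7\right)\right) = 3 \left(\left(-241\right) \left(-42\right)\right) = 3 \cdot 10122 = 30366$)
$\frac{x}{P{\left(230,191 \right)}} = \frac{30366}{\frac{1}{93} \sqrt{527589 - 17763}} = \frac{30366}{\frac{1}{93} \sqrt{509826}} = 30366 \frac{\sqrt{509826}}{5482} = \frac{15183 \sqrt{509826}}{2741}$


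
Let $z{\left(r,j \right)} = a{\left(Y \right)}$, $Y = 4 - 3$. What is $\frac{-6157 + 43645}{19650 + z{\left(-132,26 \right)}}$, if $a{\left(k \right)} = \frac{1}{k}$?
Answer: $\frac{37488}{19651} \approx 1.9077$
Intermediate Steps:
$Y = 1$
$z{\left(r,j \right)} = 1$ ($z{\left(r,j \right)} = 1^{-1} = 1$)
$\frac{-6157 + 43645}{19650 + z{\left(-132,26 \right)}} = \frac{-6157 + 43645}{19650 + 1} = \frac{37488}{19651}$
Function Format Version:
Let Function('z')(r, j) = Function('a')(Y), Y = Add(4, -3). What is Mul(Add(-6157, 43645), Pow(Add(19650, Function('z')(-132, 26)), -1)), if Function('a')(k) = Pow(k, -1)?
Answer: Rational(37488, 19651) ≈ 1.9077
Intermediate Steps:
Y = 1
Function('z')(r, j) = 1 (Function('z')(r, j) = Pow(1, -1) = 1)
Mul(Add(-6157, 43645), Pow(Add(19650, Function('z')(-132, 26)), -1)) = Mul(Add(-6157, 43645), Pow(Add(19650, 1), -1)) = Mul(37488, Pow(19651, -1)) = Mul(37488, Rational(1, 19651)) = Rational(37488, 19651)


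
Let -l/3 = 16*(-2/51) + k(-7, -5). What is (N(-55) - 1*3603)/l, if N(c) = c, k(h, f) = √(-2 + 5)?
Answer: 1989952/6779 + 3171486*√3/6779 ≈ 1103.9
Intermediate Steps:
k(h, f) = √3
l = 32/17 - 3*√3 (l = -3*(16*(-2/51) + √3) = -3*(-32/51 + √3) = 32/17 - 3*√3 ≈ -3.3138)
(N(-55) - 1*3603)/l = (-55 - 1*3603)/(32/17 - 3*√3) = (-55 - 3603)/(32/17 - 3*√3) = -3658/(32/17 - 3*√3)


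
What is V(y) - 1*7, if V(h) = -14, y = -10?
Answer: -21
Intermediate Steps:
V(y) - 1*7 = -14 - 1*7 = -14 - 7 = -21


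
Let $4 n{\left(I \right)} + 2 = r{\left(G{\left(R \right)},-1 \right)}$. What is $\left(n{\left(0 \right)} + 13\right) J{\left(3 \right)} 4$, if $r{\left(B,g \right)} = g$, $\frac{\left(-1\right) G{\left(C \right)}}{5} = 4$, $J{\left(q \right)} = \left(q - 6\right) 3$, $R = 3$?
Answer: $-441$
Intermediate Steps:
$J{\left(q \right)} = -18 + 3 q$ ($J{\left(q \right)} = \left(q - 6\right) 3 = \left(-6 + q\right) 3 = -18 + 3 q$)
$G{\left(C \right)} = -20$ ($G{\left(C \right)} = \left(-5\right) 4 = -20$)
$n{\left(I \right)} = - \frac{3}{4}$ ($n{\left(I \right)} = - \frac{1}{2} + \frac{1}{4} \left(-1\right) = - \frac{1}{2} - \frac{1}{4} = - \frac{3}{4}$)
$\left(n{\left(0 \right)} + 13\right) J{\left(3 \right)} 4 = \left(- \frac{3}{4} + 13\right) \left(-18 + 3 \cdot 3\right) 4 = \frac{49 \left(-18 + 9\right) 4}{4} = \frac{49 \left(\left(-9\right) 4\right)}{4} = \frac{49}{4} \left(-36\right) = -441$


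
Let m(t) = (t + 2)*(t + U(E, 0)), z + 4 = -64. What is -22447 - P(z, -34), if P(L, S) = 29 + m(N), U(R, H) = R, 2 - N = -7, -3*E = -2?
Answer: -67747/3 ≈ -22582.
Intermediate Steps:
E = ⅔ (E = -⅓*(-2) = ⅔ ≈ 0.66667)
z = -68 (z = -4 - 64 = -68)
N = 9 (N = 2 - 1*(-7) = 2 + 7 = 9)
m(t) = (2 + t)*(⅔ + t) (m(t) = (t + 2)*(t + ⅔) = (2 + t)*(⅔ + t))
P(L, S) = 406/3 (P(L, S) = 29 + (4/3 + 9² + (8/3)*9) = 29 + (4/3 + 81 + 24) = 29 + 319/3 = 406/3)
-22447 - P(z, -34) = -22447 - 1*406/3 = -22447 - 406/3 = -67747/3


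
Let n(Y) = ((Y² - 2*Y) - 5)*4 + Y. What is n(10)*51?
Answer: 15810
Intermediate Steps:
n(Y) = -20 - 7*Y + 4*Y² (n(Y) = (-5 + Y² - 2*Y)*4 + Y = (-20 - 8*Y + 4*Y²) + Y = -20 - 7*Y + 4*Y²)
n(10)*51 = (-20 - 7*10 + 4*10²)*51 = (-20 - 70 + 4*100)*51 = (-20 - 70 + 400)*51 = 310*51 = 15810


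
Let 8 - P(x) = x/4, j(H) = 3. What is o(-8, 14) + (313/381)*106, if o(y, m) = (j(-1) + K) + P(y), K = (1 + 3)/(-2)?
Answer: 37369/381 ≈ 98.081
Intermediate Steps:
P(x) = 8 - x/4
K = -2 (K = 4*(-½) = -2)
o(y, m) = 9 - y/4 (o(y, m) = (3 - 2) + (8 - y/4) = 1 + (8 - y/4) = 9 - y/4)
o(-8, 14) + (313/381)*106 = (9 - ¼*(-8)) + (313/381)*106 = (9 + 2) + (313*(1/381))*106 = 11 + (313/381)*106 = 11 + 33178/381 = 37369/381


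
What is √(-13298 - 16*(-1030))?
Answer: √3182 ≈ 56.409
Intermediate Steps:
√(-13298 - 16*(-1030)) = √(-13298 + 16480) = √3182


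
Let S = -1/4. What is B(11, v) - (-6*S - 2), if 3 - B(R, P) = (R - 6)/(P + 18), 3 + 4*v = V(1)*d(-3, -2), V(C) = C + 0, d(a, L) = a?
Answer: 211/66 ≈ 3.1970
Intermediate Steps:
S = -¼ (S = -1*¼ = -¼ ≈ -0.25000)
V(C) = C
v = -3/2 (v = -¾ + (1*(-3))/4 = -¾ + (¼)*(-3) = -¾ - ¾ = -3/2 ≈ -1.5000)
B(R, P) = 3 - (-6 + R)/(18 + P) (B(R, P) = 3 - (R - 6)/(P + 18) = 3 - (-6 + R)/(18 + P))
B(11, v) - (-6*S - 2) = (60 - 1*11 + 3*(-3/2))/(18 - 3/2) - (-6*(-¼) - 2) = (60 - 11 - 9/2)/(33/2) - (3/2 - 2) = (2/33)*(89/2) - 1*(-½) = 89/33 + ½ = 211/66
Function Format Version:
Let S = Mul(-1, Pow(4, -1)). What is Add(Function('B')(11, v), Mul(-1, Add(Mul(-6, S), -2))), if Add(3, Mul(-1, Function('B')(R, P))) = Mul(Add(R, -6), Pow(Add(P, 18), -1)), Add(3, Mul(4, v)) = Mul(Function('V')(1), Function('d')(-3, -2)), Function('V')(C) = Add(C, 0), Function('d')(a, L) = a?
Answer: Rational(211, 66) ≈ 3.1970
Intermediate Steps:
S = Rational(-1, 4) (S = Mul(-1, Rational(1, 4)) = Rational(-1, 4) ≈ -0.25000)
Function('V')(C) = C
v = Rational(-3, 2) (v = Add(Rational(-3, 4), Mul(Rational(1, 4), Mul(1, -3))) = Add(Rational(-3, 4), Mul(Rational(1, 4), -3)) = Add(Rational(-3, 4), Rational(-3, 4)) = Rational(-3, 2) ≈ -1.5000)
Function('B')(R, P) = Add(3, Mul(-1, Pow(Add(18, P), -1), Add(-6, R))) (Function('B')(R, P) = Add(3, Mul(-1, Mul(Add(R, -6), Pow(Add(P, 18), -1)))) = Add(3, Mul(-1, Mul(Add(-6, R), Pow(Add(18, P), -1)))) = Add(3, Mul(-1, Mul(Pow(Add(18, P), -1), Add(-6, R)))) = Add(3, Mul(-1, Pow(Add(18, P), -1), Add(-6, R))))
Add(Function('B')(11, v), Mul(-1, Add(Mul(-6, S), -2))) = Add(Mul(Pow(Add(18, Rational(-3, 2)), -1), Add(60, Mul(-1, 11), Mul(3, Rational(-3, 2)))), Mul(-1, Add(Mul(-6, Rational(-1, 4)), -2))) = Add(Mul(Pow(Rational(33, 2), -1), Add(60, -11, Rational(-9, 2))), Mul(-1, Add(Rational(3, 2), -2))) = Add(Mul(Rational(2, 33), Rational(89, 2)), Mul(-1, Rational(-1, 2))) = Add(Rational(89, 33), Rational(1, 2)) = Rational(211, 66)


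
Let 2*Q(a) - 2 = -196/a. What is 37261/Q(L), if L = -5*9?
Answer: 1676745/143 ≈ 11725.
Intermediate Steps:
L = -45
Q(a) = 1 - 98/a (Q(a) = 1 + (-196/a)/2 = 1 - 98/a)
37261/Q(L) = 37261/(((-98 - 45)/(-45))) = 37261/((-1/45*(-143))) = 37261/(143/45) = 37261*(45/143) = 1676745/143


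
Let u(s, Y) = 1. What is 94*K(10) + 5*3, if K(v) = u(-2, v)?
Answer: 109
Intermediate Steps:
K(v) = 1
94*K(10) + 5*3 = 94*1 + 5*3 = 94 + 15 = 109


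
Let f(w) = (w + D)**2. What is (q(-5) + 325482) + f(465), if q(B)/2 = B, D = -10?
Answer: 532497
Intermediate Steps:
q(B) = 2*B
f(w) = (-10 + w)**2 (f(w) = (w - 10)**2 = (-10 + w)**2)
(q(-5) + 325482) + f(465) = (2*(-5) + 325482) + (-10 + 465)**2 = (-10 + 325482) + 455**2 = 325472 + 207025 = 532497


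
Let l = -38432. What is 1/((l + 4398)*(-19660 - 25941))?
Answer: 1/1551984434 ≈ 6.4434e-10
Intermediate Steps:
1/((l + 4398)*(-19660 - 25941)) = 1/((-38432 + 4398)*(-19660 - 25941)) = 1/(-34034*(-45601)) = 1/1551984434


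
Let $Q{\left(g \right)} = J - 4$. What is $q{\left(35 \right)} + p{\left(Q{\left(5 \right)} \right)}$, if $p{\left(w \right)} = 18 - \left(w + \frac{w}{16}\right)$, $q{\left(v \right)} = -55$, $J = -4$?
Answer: $- \frac{57}{2} \approx -28.5$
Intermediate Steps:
$Q{\left(g \right)} = -8$ ($Q{\left(g \right)} = -4 - 4 = -8$)
$p{\left(w \right)} = 18 - \frac{17 w}{16}$ ($p{\left(w \right)} = 18 - \left(w + w \frac{1}{16}\right) = 18 - \left(w + \frac{w}{16}\right) = 18 - \frac{17 w}{16}$)
$q{\left(35 \right)} + p{\left(Q{\left(5 \right)} \right)} = -55 + \left(18 - - \frac{17}{2}\right) = -55 + \left(18 + \frac{17}{2}\right) = -55 + \frac{53}{2} = - \frac{57}{2}$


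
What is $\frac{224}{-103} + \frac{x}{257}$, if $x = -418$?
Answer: $- \frac{100622}{26471} \approx -3.8012$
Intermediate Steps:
$\frac{224}{-103} + \frac{x}{257} = \frac{224}{-103} - \frac{418}{257} = 224 \left(- \frac{1}{103}\right) - \frac{418}{257} = - \frac{224}{103} - \frac{418}{257} = - \frac{100622}{26471}$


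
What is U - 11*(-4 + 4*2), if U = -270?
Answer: -314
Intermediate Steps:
U - 11*(-4 + 4*2) = -270 - 11*(-4 + 4*2) = -270 - 11*(-4 + 8) = -270 - 11*4 = -270 - 44 = -314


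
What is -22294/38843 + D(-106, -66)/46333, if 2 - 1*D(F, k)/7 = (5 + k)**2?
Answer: -292021103/257101817 ≈ -1.1358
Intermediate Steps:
D(F, k) = 14 - 7*(5 + k)**2
-22294/38843 + D(-106, -66)/46333 = -22294/38843 + (14 - 7*(5 - 66)**2)/46333 = -22294*1/38843 + (14 - 7*(-61)**2)*(1/46333) = -22294/38843 + (14 - 7*3721)*(1/46333) = -22294/38843 + (14 - 26047)*(1/46333) = -22294/38843 - 26033*1/46333 = -22294/38843 - 3719/6619 = -292021103/257101817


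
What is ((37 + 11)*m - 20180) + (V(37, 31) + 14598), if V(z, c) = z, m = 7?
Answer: -5209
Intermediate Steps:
((37 + 11)*m - 20180) + (V(37, 31) + 14598) = ((37 + 11)*7 - 20180) + (37 + 14598) = (48*7 - 20180) + 14635 = (336 - 20180) + 14635 = -19844 + 14635 = -5209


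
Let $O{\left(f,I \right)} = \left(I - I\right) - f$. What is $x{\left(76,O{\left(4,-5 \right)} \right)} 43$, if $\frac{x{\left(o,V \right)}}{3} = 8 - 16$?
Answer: $-1032$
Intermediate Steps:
$O{\left(f,I \right)} = - f$ ($O{\left(f,I \right)} = 0 - f = - f$)
$x{\left(o,V \right)} = -24$ ($x{\left(o,V \right)} = 3 \left(8 - 16\right) = 3 \left(-8\right) = -24$)
$x{\left(76,O{\left(4,-5 \right)} \right)} 43 = \left(-24\right) 43 = -1032$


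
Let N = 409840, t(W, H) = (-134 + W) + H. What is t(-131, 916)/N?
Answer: 651/409840 ≈ 0.0015884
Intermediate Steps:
t(W, H) = -134 + H + W
t(-131, 916)/N = (-134 + 916 - 131)/409840 = 651*(1/409840) = 651/409840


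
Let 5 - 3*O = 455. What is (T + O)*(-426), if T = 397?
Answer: -105222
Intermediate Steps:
O = -150 (O = 5/3 - 1/3*455 = 5/3 - 455/3 = -150)
(T + O)*(-426) = (397 - 150)*(-426) = 247*(-426) = -105222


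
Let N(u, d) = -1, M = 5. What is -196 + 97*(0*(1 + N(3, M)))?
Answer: -196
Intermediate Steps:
-196 + 97*(0*(1 + N(3, M))) = -196 + 97*(0*(1 - 1)) = -196 + 97*(0*0) = -196 + 97*0 = -196 + 0 = -196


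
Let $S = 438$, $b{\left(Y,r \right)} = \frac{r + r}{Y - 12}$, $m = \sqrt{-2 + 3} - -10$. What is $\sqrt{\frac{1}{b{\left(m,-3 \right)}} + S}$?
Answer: $\frac{\sqrt{15774}}{6} \approx 20.932$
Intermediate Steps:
$m = 11$ ($m = \sqrt{1} + 10 = 1 + 10 = 11$)
$b{\left(Y,r \right)} = \frac{2 r}{-12 + Y}$
$\sqrt{\frac{1}{b{\left(m,-3 \right)}} + S} = \sqrt{\frac{1}{2 \left(-3\right) \frac{1}{-12 + 11}} + 438} = \sqrt{\frac{1}{2 \left(-3\right) \frac{1}{-1}} + 438} = \sqrt{\frac{1}{2 \left(-3\right) \left(-1\right)} + 438} = \sqrt{\frac{1}{6} + 438} = \sqrt{\frac{2629}{6}} = \frac{\sqrt{15774}}{6}$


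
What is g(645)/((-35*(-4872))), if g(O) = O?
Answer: 43/11368 ≈ 0.0037825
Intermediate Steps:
g(645)/((-35*(-4872))) = 645/((-35*(-4872))) = 645/170520 = 645*(1/170520) = 43/11368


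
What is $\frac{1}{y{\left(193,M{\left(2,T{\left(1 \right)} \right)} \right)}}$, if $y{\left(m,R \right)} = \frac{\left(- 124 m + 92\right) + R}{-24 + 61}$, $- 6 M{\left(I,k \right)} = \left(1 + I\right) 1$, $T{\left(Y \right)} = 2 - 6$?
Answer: $- \frac{74}{47681} \approx -0.001552$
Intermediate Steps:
$T{\left(Y \right)} = -4$ ($T{\left(Y \right)} = 2 - 6 = -4$)
$M{\left(I,k \right)} = - \frac{1}{6} - \frac{I}{6}$ ($M{\left(I,k \right)} = - \frac{\left(1 + I\right) 1}{6} = - \frac{1 + I}{6} = - \frac{1}{6} - \frac{I}{6}$)
$y{\left(m,R \right)} = \frac{92}{37} - \frac{124 m}{37} + \frac{R}{37}$ ($y{\left(m,R \right)} = \frac{\left(92 - 124 m\right) + R}{37} = \left(92 + R - 124 m\right) \frac{1}{37} = \frac{92}{37} - \frac{124 m}{37} + \frac{R}{37}$)
$\frac{1}{y{\left(193,M{\left(2,T{\left(1 \right)} \right)} \right)}} = \frac{1}{\frac{92}{37} - \frac{23932}{37} + \frac{- \frac{1}{6} - \frac{1}{3}}{37}} = \frac{1}{\frac{92}{37} - \frac{23932}{37} + \frac{1}{37} \left(- \frac{1}{2}\right)} = \frac{1}{\frac{92}{37} - \frac{23932}{37} - \frac{1}{74}} = \frac{1}{- \frac{47681}{74}} = - \frac{74}{47681}$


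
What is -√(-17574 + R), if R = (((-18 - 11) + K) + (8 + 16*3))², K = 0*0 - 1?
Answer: -I*√16898 ≈ -129.99*I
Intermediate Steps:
K = -1 (K = 0 - 1 = -1)
R = 676 (R = (((-18 - 11) - 1) + (8 + 16*3))² = ((-29 - 1) + (8 + 48))² = (-30 + 56)² = 26² = 676)
-√(-17574 + R) = -√(-17574 + 676) = -√(-16898) = -I*√16898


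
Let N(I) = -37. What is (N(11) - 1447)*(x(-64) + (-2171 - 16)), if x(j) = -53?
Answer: 3324160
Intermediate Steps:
(N(11) - 1447)*(x(-64) + (-2171 - 16)) = (-37 - 1447)*(-53 + (-2171 - 16)) = -1484*(-53 - 2187) = -1484*(-2240) = 3324160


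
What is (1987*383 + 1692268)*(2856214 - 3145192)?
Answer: -708946548642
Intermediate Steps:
(1987*383 + 1692268)*(2856214 - 3145192) = (761021 + 1692268)*(-288978) = 2453289*(-288978) = -708946548642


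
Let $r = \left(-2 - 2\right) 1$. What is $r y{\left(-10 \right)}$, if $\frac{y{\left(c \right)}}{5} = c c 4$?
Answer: $-8000$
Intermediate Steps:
$y{\left(c \right)} = 20 c^{2}$ ($y{\left(c \right)} = 5 c c 4 = 5 c^{2} \cdot 4 = 5 \cdot 4 c^{2} = 20 c^{2}$)
$r = -4$ ($r = \left(-4\right) 1 = -4$)
$r y{\left(-10 \right)} = - 4 \cdot 20 \left(-10\right)^{2} = - 4 \cdot 20 \cdot 100 = \left(-4\right) 2000 = -8000$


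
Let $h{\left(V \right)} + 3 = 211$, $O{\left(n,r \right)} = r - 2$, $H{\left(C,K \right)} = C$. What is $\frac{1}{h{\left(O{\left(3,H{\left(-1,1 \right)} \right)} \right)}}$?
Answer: $\frac{1}{208} \approx 0.0048077$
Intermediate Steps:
$O{\left(n,r \right)} = -2 + r$ ($O{\left(n,r \right)} = r - 2 = -2 + r$)
$h{\left(V \right)} = 208$ ($h{\left(V \right)} = -3 + 211 = 208$)
$\frac{1}{h{\left(O{\left(3,H{\left(-1,1 \right)} \right)} \right)}} = \frac{1}{208}$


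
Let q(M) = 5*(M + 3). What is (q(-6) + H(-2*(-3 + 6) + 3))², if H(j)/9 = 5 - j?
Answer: 3249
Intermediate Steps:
H(j) = 45 - 9*j (H(j) = 9*(5 - j) = 45 - 9*j)
q(M) = 15 + 5*M (q(M) = 5*(3 + M) = 15 + 5*M)
(q(-6) + H(-2*(-3 + 6) + 3))² = ((15 + 5*(-6)) + (45 - 9*(-2*(-3 + 6) + 3)))² = ((15 - 30) + (45 - 9*(-2*3 + 3)))² = (-15 + (45 - 9*(-6 + 3)))² = (-15 + (45 - 9*(-3)))² = (-15 + (45 + 27))² = (-15 + 72)² = 57² = 3249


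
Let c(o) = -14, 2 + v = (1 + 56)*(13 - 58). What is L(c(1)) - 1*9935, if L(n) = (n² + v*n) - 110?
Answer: 26089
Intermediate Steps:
v = -2567 (v = -2 + (1 + 56)*(13 - 58) = -2 + 57*(-45) = -2 - 2565 = -2567)
L(n) = -110 + n² - 2567*n (L(n) = (n² - 2567*n) - 110 = -110 + n² - 2567*n)
L(c(1)) - 1*9935 = (-110 + (-14)² - 2567*(-14)) - 1*9935 = (-110 + 196 + 35938) - 9935 = 36024 - 9935 = 26089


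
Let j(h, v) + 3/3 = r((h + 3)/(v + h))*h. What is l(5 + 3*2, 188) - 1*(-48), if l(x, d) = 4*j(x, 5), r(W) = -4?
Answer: -132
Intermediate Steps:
j(h, v) = -1 - 4*h
l(x, d) = -4 - 16*x (l(x, d) = 4*(-1 - 4*x) = -4 - 16*x)
l(5 + 3*2, 188) - 1*(-48) = (-4 - 16*(5 + 3*2)) - 1*(-48) = (-4 - 16*(5 + 6)) + 48 = (-4 - 16*11) + 48 = (-4 - 176) + 48 = -180 + 48 = -132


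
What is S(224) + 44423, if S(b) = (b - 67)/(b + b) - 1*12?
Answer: 19896285/448 ≈ 44411.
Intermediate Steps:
S(b) = -12 + (-67 + b)/(2*b) (S(b) = (-67 + b)/((2*b)) - 12 = (-67 + b)*(1/(2*b)) - 12 = (-67 + b)/(2*b) - 12 = -12 + (-67 + b)/(2*b))
S(224) + 44423 = (1/2)*(-67 - 23*224)/224 + 44423 = (1/2)*(1/224)*(-67 - 5152) + 44423 = (1/2)*(1/224)*(-5219) + 44423 = -5219/448 + 44423 = 19896285/448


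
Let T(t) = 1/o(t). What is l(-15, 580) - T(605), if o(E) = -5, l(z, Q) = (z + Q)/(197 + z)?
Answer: 3007/910 ≈ 3.3044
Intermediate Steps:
l(z, Q) = (Q + z)/(197 + z)
T(t) = -1/5 (T(t) = 1/(-5) = -1/5)
l(-15, 580) - T(605) = (580 - 15)/(197 - 15) - 1*(-1/5) = 565/182 + 1/5 = 3007/910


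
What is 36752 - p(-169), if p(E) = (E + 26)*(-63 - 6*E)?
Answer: 172745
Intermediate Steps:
p(E) = (-63 - 6*E)*(26 + E) (p(E) = (26 + E)*(-63 - 6*E) = (-63 - 6*E)*(26 + E))
36752 - p(-169) = 36752 - (-1638 - 219*(-169) - 6*(-169)**2) = 36752 - (-1638 + 37011 - 6*28561) = 36752 - (-1638 + 37011 - 171366) = 36752 - 1*(-135993) = 36752 + 135993 = 172745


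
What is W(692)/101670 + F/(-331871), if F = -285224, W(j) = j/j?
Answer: 28999055951/33741324570 ≈ 0.85945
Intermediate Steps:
W(j) = 1
W(692)/101670 + F/(-331871) = 1/101670 - 285224/(-331871) = 1*(1/101670) - 285224*(-1/331871) = 1/101670 + 285224/331871 = 28999055951/33741324570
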